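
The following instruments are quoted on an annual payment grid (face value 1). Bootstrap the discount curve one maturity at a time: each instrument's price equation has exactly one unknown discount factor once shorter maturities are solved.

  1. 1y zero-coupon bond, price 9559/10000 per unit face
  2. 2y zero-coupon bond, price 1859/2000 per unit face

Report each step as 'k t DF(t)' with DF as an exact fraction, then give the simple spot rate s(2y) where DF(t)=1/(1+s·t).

1 1 9559/10000
2 2 1859/2000
s(2y) = (1/(1859/2000) − 1)/(2) = 141/3718 ≈ 3.7924%

step 1 [1y] zero: DF = P = 9559/10000 ≈ 0.955900
step 2 [2y] zero: DF = P = 1859/2000 ≈ 0.929500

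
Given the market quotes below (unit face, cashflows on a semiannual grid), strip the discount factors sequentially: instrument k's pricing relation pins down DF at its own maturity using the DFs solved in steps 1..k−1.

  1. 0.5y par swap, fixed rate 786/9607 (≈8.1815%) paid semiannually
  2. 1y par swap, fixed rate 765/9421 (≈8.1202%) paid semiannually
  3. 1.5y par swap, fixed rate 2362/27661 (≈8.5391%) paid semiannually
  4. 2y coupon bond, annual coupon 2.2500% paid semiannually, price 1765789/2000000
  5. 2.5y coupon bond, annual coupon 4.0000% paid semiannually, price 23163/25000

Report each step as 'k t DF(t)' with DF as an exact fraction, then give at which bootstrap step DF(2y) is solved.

step 1 [0.5y] swap r/2=393/9607: DF=(1 − 393/9607·(0))/(1+393/9607) = 9607/10000 ≈ 0.960700
step 2 [1y] swap r/2=765/18842: DF=(1 − 765/18842·(0.960700))/(1+765/18842) = 1847/2000 ≈ 0.923500
step 3 [1.5y] swap r/2=1181/27661: DF=(1 − 1181/27661·(0.960700+0.923500))/(1+1181/27661) = 8819/10000 ≈ 0.881900
step 4 [2y] bond c/2=9/800: DF=(1765789/2000000 − 9/800·(0.960700+0.923500+0.881900))/(1+9/800) = 8423/10000 ≈ 0.842300
step 5 [2.5y] bond c/2=1/50: DF=(23163/25000 − 1/50·(0.960700+0.923500+0.881900+0.842300))/(1+1/50) = 1047/1250 ≈ 0.837600

1 1/2 9607/10000
2 1 1847/2000
3 3/2 8819/10000
4 2 8423/10000
5 5/2 1047/1250
DF(2y) is solved at step 4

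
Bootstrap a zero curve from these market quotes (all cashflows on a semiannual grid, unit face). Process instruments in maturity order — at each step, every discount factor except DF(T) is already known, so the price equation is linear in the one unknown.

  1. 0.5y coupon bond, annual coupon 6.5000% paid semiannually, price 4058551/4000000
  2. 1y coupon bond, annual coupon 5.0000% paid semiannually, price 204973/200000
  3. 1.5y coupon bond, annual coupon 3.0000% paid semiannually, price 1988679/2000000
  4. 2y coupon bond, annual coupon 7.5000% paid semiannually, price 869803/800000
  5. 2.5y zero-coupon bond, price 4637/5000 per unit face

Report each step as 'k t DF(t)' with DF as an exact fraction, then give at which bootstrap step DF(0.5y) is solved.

1 1/2 9827/10000
2 1 9759/10000
3 3/2 9507/10000
4 2 2357/2500
5 5/2 4637/5000
DF(0.5y) is solved at step 1

step 1 [0.5y] bond c/2=13/400: DF=(4058551/4000000 − 13/400·(0))/(1+13/400) = 9827/10000 ≈ 0.982700
step 2 [1y] bond c/2=1/40: DF=(204973/200000 − 1/40·(0.982700))/(1+1/40) = 9759/10000 ≈ 0.975900
step 3 [1.5y] bond c/2=3/200: DF=(1988679/2000000 − 3/200·(0.982700+0.975900))/(1+3/200) = 9507/10000 ≈ 0.950700
step 4 [2y] bond c/2=3/80: DF=(869803/800000 − 3/80·(0.982700+0.975900+0.950700))/(1+3/80) = 2357/2500 ≈ 0.942800
step 5 [2.5y] zero: DF = P = 4637/5000 ≈ 0.927400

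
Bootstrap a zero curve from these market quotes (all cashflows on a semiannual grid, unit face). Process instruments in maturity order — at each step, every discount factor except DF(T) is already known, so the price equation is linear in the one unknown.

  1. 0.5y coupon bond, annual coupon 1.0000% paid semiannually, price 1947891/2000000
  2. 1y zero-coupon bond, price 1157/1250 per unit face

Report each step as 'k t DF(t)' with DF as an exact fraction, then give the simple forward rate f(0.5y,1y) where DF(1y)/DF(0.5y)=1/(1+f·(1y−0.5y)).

1 1/2 9691/10000
2 1 1157/1250
f(0.5y,1y) = ((9691/10000)/(1157/1250) − 1)/(1/2) = 435/4628 ≈ 9.3993%

step 1 [0.5y] bond c/2=1/200: DF=(1947891/2000000 − 1/200·(0))/(1+1/200) = 9691/10000 ≈ 0.969100
step 2 [1y] zero: DF = P = 1157/1250 ≈ 0.925600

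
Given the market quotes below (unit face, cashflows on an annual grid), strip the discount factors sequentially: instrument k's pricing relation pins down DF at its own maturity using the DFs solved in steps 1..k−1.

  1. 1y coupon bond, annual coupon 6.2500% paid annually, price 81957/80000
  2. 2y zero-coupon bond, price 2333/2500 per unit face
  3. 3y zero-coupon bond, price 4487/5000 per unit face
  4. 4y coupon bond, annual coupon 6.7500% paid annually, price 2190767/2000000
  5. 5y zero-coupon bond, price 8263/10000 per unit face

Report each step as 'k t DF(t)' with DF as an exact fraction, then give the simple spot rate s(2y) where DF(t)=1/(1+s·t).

1 1 4821/5000
2 2 2333/2500
3 3 4487/5000
4 4 4247/5000
5 5 8263/10000
s(2y) = (1/(2333/2500) − 1)/(2) = 167/4666 ≈ 3.5791%

step 1 [1y] bond c/1=1/16: DF=(81957/80000 − 1/16·(0))/(1+1/16) = 4821/5000 ≈ 0.964200
step 2 [2y] zero: DF = P = 2333/2500 ≈ 0.933200
step 3 [3y] zero: DF = P = 4487/5000 ≈ 0.897400
step 4 [4y] bond c/1=27/400: DF=(2190767/2000000 − 27/400·(0.964200+0.933200+0.897400))/(1+27/400) = 4247/5000 ≈ 0.849400
step 5 [5y] zero: DF = P = 8263/10000 ≈ 0.826300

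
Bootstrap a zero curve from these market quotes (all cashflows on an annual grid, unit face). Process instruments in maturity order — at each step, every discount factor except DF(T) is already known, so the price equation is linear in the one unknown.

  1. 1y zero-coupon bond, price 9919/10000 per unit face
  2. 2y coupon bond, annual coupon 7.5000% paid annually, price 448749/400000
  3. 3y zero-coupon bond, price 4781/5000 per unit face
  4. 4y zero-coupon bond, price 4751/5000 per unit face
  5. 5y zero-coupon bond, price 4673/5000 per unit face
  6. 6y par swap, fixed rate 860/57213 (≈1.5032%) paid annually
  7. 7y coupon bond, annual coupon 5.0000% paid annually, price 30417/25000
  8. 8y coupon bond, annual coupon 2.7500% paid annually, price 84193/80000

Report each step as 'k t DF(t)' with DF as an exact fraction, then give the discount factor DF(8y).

1 1 9919/10000
2 2 609/625
3 3 4781/5000
4 4 4751/5000
5 5 4673/5000
6 6 457/500
7 7 8863/10000
8 8 4237/5000
DF(8y) = 4237/5000 ≈ 0.847400

step 1 [1y] zero: DF = P = 9919/10000 ≈ 0.991900
step 2 [2y] bond c/1=3/40: DF=(448749/400000 − 3/40·(0.991900))/(1+3/40) = 609/625 ≈ 0.974400
step 3 [3y] zero: DF = P = 4781/5000 ≈ 0.956200
step 4 [4y] zero: DF = P = 4751/5000 ≈ 0.950200
step 5 [5y] zero: DF = P = 4673/5000 ≈ 0.934600
step 6 [6y] swap r/1=860/57213: DF=(1 − 860/57213·(0.991900+0.974400+0.956200+0.950200+0.934600))/(1+860/57213) = 457/500 ≈ 0.914000
step 7 [7y] bond c/1=1/20: DF=(30417/25000 − 1/20·(0.991900+0.974400+0.956200+0.950200+0.934600+0.914000))/(1+1/20) = 8863/10000 ≈ 0.886300
step 8 [8y] bond c/1=11/400: DF=(84193/80000 − 11/400·(0.991900+0.974400+0.956200+0.950200+0.934600+0.914000+0.886300))/(1+11/400) = 4237/5000 ≈ 0.847400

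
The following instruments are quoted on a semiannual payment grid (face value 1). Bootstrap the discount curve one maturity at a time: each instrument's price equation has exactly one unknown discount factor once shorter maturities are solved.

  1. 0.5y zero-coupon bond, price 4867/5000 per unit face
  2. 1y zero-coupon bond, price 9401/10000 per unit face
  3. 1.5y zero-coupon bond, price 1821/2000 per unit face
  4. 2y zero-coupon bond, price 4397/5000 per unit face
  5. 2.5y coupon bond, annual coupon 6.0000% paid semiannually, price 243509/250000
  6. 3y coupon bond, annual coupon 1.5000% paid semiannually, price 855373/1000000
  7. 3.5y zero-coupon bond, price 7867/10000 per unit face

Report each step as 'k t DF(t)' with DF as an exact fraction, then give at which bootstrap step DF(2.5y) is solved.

1 1/2 4867/5000
2 1 9401/10000
3 3/2 1821/2000
4 2 4397/5000
5 5/2 4189/5000
6 3 1019/1250
7 7/2 7867/10000
DF(2.5y) is solved at step 5

step 1 [0.5y] zero: DF = P = 4867/5000 ≈ 0.973400
step 2 [1y] zero: DF = P = 9401/10000 ≈ 0.940100
step 3 [1.5y] zero: DF = P = 1821/2000 ≈ 0.910500
step 4 [2y] zero: DF = P = 4397/5000 ≈ 0.879400
step 5 [2.5y] bond c/2=3/100: DF=(243509/250000 − 3/100·(0.973400+0.940100+0.910500+0.879400))/(1+3/100) = 4189/5000 ≈ 0.837800
step 6 [3y] bond c/2=3/400: DF=(855373/1000000 − 3/400·(0.973400+0.940100+0.910500+0.879400+0.837800))/(1+3/400) = 1019/1250 ≈ 0.815200
step 7 [3.5y] zero: DF = P = 7867/10000 ≈ 0.786700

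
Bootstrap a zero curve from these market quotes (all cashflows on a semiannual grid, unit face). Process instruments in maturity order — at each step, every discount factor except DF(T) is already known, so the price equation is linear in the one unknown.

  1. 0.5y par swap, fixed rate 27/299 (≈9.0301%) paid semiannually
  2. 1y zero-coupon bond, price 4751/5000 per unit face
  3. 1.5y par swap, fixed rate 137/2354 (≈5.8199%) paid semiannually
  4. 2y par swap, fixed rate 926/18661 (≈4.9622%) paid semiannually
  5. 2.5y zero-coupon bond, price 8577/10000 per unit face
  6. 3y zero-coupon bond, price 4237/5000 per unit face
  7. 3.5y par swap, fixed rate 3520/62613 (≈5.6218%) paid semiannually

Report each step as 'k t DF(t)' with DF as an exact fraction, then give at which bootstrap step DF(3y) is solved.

step 1 [0.5y] swap r/2=27/598: DF=(1 − 27/598·(0))/(1+27/598) = 598/625 ≈ 0.956800
step 2 [1y] zero: DF = P = 4751/5000 ≈ 0.950200
step 3 [1.5y] swap r/2=137/4708: DF=(1 − 137/4708·(0.956800+0.950200))/(1+137/4708) = 4589/5000 ≈ 0.917800
step 4 [2y] swap r/2=463/18661: DF=(1 − 463/18661·(0.956800+0.950200+0.917800))/(1+463/18661) = 4537/5000 ≈ 0.907400
step 5 [2.5y] zero: DF = P = 8577/10000 ≈ 0.857700
step 6 [3y] zero: DF = P = 4237/5000 ≈ 0.847400
step 7 [3.5y] swap r/2=1760/62613: DF=(1 − 1760/62613·(0.956800+0.950200+0.917800+0.907400+0.857700+0.847400))/(1+1760/62613) = 103/125 ≈ 0.824000

1 1/2 598/625
2 1 4751/5000
3 3/2 4589/5000
4 2 4537/5000
5 5/2 8577/10000
6 3 4237/5000
7 7/2 103/125
DF(3y) is solved at step 6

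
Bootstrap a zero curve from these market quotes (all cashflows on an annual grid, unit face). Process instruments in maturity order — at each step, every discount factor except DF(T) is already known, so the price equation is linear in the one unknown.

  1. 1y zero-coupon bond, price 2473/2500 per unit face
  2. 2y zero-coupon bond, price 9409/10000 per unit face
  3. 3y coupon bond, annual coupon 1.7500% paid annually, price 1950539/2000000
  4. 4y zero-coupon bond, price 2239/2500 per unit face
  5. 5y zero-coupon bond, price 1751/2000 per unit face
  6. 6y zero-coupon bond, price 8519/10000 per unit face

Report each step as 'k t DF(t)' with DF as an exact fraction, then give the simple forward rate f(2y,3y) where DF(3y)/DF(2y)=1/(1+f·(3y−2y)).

1 1 2473/2500
2 2 9409/10000
3 3 9253/10000
4 4 2239/2500
5 5 1751/2000
6 6 8519/10000
f(2y,3y) = ((9409/10000)/(9253/10000) − 1)/(1) = 156/9253 ≈ 1.6859%

step 1 [1y] zero: DF = P = 2473/2500 ≈ 0.989200
step 2 [2y] zero: DF = P = 9409/10000 ≈ 0.940900
step 3 [3y] bond c/1=7/400: DF=(1950539/2000000 − 7/400·(0.989200+0.940900))/(1+7/400) = 9253/10000 ≈ 0.925300
step 4 [4y] zero: DF = P = 2239/2500 ≈ 0.895600
step 5 [5y] zero: DF = P = 1751/2000 ≈ 0.875500
step 6 [6y] zero: DF = P = 8519/10000 ≈ 0.851900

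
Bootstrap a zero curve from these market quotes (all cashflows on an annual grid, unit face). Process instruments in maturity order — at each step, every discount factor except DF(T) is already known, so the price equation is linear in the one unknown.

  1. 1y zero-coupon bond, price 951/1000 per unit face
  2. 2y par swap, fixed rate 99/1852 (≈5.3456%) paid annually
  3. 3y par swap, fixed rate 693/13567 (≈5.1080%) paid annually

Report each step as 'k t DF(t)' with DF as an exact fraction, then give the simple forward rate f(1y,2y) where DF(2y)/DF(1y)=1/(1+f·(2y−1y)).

step 1 [1y] zero: DF = P = 951/1000 ≈ 0.951000
step 2 [2y] swap r/1=99/1852: DF=(1 − 99/1852·(0.951000))/(1+99/1852) = 901/1000 ≈ 0.901000
step 3 [3y] swap r/1=693/13567: DF=(1 − 693/13567·(0.951000+0.901000))/(1+693/13567) = 4307/5000 ≈ 0.861400

1 1 951/1000
2 2 901/1000
3 3 4307/5000
f(1y,2y) = ((951/1000)/(901/1000) − 1)/(1) = 50/901 ≈ 5.5494%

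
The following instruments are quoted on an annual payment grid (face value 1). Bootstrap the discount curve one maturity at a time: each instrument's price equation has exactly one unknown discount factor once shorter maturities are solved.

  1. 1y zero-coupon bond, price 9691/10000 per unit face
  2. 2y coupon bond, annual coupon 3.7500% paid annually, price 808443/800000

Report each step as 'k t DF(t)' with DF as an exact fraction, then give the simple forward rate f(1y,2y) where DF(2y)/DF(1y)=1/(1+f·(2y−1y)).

step 1 [1y] zero: DF = P = 9691/10000 ≈ 0.969100
step 2 [2y] bond c/1=3/80: DF=(808443/800000 − 3/80·(0.969100))/(1+3/80) = 939/1000 ≈ 0.939000

1 1 9691/10000
2 2 939/1000
f(1y,2y) = ((9691/10000)/(939/1000) − 1)/(1) = 301/9390 ≈ 3.2055%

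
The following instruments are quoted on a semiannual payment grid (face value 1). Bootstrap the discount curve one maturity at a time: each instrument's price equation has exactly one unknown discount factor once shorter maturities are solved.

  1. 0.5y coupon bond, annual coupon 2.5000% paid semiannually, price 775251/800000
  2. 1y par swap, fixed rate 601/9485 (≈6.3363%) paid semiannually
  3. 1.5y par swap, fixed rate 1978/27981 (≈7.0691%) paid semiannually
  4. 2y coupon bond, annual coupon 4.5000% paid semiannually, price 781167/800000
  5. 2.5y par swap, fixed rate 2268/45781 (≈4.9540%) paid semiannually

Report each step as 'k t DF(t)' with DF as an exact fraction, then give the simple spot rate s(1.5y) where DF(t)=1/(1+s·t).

step 1 [0.5y] bond c/2=1/80: DF=(775251/800000 − 1/80·(0))/(1+1/80) = 9571/10000 ≈ 0.957100
step 2 [1y] swap r/2=601/18970: DF=(1 − 601/18970·(0.957100))/(1+601/18970) = 9399/10000 ≈ 0.939900
step 3 [1.5y] swap r/2=989/27981: DF=(1 − 989/27981·(0.957100+0.939900))/(1+989/27981) = 9011/10000 ≈ 0.901100
step 4 [2y] bond c/2=9/400: DF=(781167/800000 − 9/400·(0.957100+0.939900+0.901100))/(1+9/400) = 4467/5000 ≈ 0.893400
step 5 [2.5y] swap r/2=1134/45781: DF=(1 − 1134/45781·(0.957100+0.939900+0.901100+0.893400))/(1+1134/45781) = 4433/5000 ≈ 0.886600

1 1/2 9571/10000
2 1 9399/10000
3 3/2 9011/10000
4 2 4467/5000
5 5/2 4433/5000
s(1.5y) = (1/(9011/10000) − 1)/(3/2) = 1978/27033 ≈ 7.3170%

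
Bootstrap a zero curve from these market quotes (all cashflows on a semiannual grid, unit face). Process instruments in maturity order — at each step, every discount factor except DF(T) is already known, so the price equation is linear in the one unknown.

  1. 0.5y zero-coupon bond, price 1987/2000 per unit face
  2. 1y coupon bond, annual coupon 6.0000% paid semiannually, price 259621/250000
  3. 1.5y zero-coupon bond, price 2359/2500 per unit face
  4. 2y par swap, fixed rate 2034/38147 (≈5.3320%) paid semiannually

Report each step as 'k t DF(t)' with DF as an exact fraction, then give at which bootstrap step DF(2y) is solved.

1 1/2 1987/2000
2 1 9793/10000
3 3/2 2359/2500
4 2 8983/10000
DF(2y) is solved at step 4

step 1 [0.5y] zero: DF = P = 1987/2000 ≈ 0.993500
step 2 [1y] bond c/2=3/100: DF=(259621/250000 − 3/100·(0.993500))/(1+3/100) = 9793/10000 ≈ 0.979300
step 3 [1.5y] zero: DF = P = 2359/2500 ≈ 0.943600
step 4 [2y] swap r/2=1017/38147: DF=(1 − 1017/38147·(0.993500+0.979300+0.943600))/(1+1017/38147) = 8983/10000 ≈ 0.898300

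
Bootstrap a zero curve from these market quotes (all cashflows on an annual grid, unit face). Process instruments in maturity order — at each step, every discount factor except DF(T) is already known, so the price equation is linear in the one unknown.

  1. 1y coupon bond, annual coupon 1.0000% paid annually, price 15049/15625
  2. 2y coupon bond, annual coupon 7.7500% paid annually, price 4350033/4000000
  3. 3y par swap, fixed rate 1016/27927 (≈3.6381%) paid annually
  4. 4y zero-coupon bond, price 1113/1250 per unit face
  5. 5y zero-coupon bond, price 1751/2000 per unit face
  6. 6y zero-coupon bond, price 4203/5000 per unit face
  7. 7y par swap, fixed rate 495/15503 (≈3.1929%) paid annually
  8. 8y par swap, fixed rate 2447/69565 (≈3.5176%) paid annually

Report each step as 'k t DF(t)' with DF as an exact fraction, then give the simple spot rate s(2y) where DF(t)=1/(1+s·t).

1 1 596/625
2 2 9407/10000
3 3 1123/1250
4 4 1113/1250
5 5 1751/2000
6 6 4203/5000
7 7 401/500
8 8 7553/10000
s(2y) = (1/(9407/10000) − 1)/(2) = 593/18814 ≈ 3.1519%

step 1 [1y] bond c/1=1/100: DF=(15049/15625 − 1/100·(0))/(1+1/100) = 596/625 ≈ 0.953600
step 2 [2y] bond c/1=31/400: DF=(4350033/4000000 − 31/400·(0.953600))/(1+31/400) = 9407/10000 ≈ 0.940700
step 3 [3y] swap r/1=1016/27927: DF=(1 − 1016/27927·(0.953600+0.940700))/(1+1016/27927) = 1123/1250 ≈ 0.898400
step 4 [4y] zero: DF = P = 1113/1250 ≈ 0.890400
step 5 [5y] zero: DF = P = 1751/2000 ≈ 0.875500
step 6 [6y] zero: DF = P = 4203/5000 ≈ 0.840600
step 7 [7y] swap r/1=495/15503: DF=(1 − 495/15503·(0.953600+0.940700+0.898400+0.890400+0.875500+0.840600))/(1+495/15503) = 401/500 ≈ 0.802000
step 8 [8y] swap r/1=2447/69565: DF=(1 − 2447/69565·(0.953600+0.940700+0.898400+0.890400+0.875500+0.840600+0.802000))/(1+2447/69565) = 7553/10000 ≈ 0.755300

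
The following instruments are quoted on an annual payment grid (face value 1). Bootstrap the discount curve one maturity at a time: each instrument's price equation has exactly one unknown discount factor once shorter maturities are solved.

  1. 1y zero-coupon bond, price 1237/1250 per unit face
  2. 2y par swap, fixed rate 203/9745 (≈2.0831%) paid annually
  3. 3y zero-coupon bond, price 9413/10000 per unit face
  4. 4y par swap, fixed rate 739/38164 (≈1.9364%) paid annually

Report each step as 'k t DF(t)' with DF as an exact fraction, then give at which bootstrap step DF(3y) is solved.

1 1 1237/1250
2 2 4797/5000
3 3 9413/10000
4 4 9261/10000
DF(3y) is solved at step 3

step 1 [1y] zero: DF = P = 1237/1250 ≈ 0.989600
step 2 [2y] swap r/1=203/9745: DF=(1 − 203/9745·(0.989600))/(1+203/9745) = 4797/5000 ≈ 0.959400
step 3 [3y] zero: DF = P = 9413/10000 ≈ 0.941300
step 4 [4y] swap r/1=739/38164: DF=(1 − 739/38164·(0.989600+0.959400+0.941300))/(1+739/38164) = 9261/10000 ≈ 0.926100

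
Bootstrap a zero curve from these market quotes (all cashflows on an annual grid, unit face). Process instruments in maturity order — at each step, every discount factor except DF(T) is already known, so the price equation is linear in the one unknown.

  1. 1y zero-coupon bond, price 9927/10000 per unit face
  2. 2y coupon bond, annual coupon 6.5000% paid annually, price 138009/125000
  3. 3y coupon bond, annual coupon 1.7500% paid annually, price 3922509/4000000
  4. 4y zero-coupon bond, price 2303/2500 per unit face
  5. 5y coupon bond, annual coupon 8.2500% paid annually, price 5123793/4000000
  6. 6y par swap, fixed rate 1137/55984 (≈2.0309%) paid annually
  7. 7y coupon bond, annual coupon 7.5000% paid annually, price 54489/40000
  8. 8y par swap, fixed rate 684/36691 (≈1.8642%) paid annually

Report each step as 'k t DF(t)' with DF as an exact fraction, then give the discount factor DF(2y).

step 1 [1y] zero: DF = P = 9927/10000 ≈ 0.992700
step 2 [2y] bond c/1=13/200: DF=(138009/125000 − 13/200·(0.992700))/(1+13/200) = 9761/10000 ≈ 0.976100
step 3 [3y] bond c/1=7/400: DF=(3922509/4000000 − 7/400·(0.992700+0.976100))/(1+7/400) = 9299/10000 ≈ 0.929900
step 4 [4y] zero: DF = P = 2303/2500 ≈ 0.921200
step 5 [5y] bond c/1=33/400: DF=(5123793/4000000 − 33/400·(0.992700+0.976100+0.929900+0.921200))/(1+33/400) = 4461/5000 ≈ 0.892200
step 6 [6y] swap r/1=1137/55984: DF=(1 − 1137/55984·(0.992700+0.976100+0.929900+0.921200+0.892200))/(1+1137/55984) = 8863/10000 ≈ 0.886300
step 7 [7y] bond c/1=3/40: DF=(54489/40000 − 3/40·(0.992700+0.976100+0.929900+0.921200+0.892200+0.886300))/(1+3/40) = 4383/5000 ≈ 0.876600
step 8 [8y] swap r/1=684/36691: DF=(1 − 684/36691·(0.992700+0.976100+0.929900+0.921200+0.892200+0.886300+0.876600))/(1+684/36691) = 1079/1250 ≈ 0.863200

1 1 9927/10000
2 2 9761/10000
3 3 9299/10000
4 4 2303/2500
5 5 4461/5000
6 6 8863/10000
7 7 4383/5000
8 8 1079/1250
DF(2y) = 9761/10000 ≈ 0.976100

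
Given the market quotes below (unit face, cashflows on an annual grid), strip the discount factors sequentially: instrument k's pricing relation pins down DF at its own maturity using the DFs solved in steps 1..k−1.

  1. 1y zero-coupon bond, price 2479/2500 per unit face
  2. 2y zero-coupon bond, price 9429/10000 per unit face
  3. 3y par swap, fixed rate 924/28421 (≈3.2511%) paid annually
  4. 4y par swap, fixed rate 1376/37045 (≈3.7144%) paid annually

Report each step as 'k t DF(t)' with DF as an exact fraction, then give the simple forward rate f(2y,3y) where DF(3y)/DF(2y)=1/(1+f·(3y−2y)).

1 1 2479/2500
2 2 9429/10000
3 3 2269/2500
4 4 539/625
f(2y,3y) = ((9429/10000)/(2269/2500) − 1)/(1) = 353/9076 ≈ 3.8894%

step 1 [1y] zero: DF = P = 2479/2500 ≈ 0.991600
step 2 [2y] zero: DF = P = 9429/10000 ≈ 0.942900
step 3 [3y] swap r/1=924/28421: DF=(1 − 924/28421·(0.991600+0.942900))/(1+924/28421) = 2269/2500 ≈ 0.907600
step 4 [4y] swap r/1=1376/37045: DF=(1 − 1376/37045·(0.991600+0.942900+0.907600))/(1+1376/37045) = 539/625 ≈ 0.862400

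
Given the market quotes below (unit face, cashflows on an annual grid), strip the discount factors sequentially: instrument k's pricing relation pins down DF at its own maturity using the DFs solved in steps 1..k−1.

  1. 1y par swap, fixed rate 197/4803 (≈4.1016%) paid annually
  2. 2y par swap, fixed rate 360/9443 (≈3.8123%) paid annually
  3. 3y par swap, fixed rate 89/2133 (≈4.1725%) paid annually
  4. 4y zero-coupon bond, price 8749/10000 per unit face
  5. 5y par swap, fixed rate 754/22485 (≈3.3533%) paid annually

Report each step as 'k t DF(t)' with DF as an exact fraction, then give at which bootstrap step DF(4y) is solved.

step 1 [1y] swap r/1=197/4803: DF=(1 − 197/4803·(0))/(1+197/4803) = 4803/5000 ≈ 0.960600
step 2 [2y] swap r/1=360/9443: DF=(1 − 360/9443·(0.960600))/(1+360/9443) = 116/125 ≈ 0.928000
step 3 [3y] swap r/1=89/2133: DF=(1 − 89/2133·(0.960600+0.928000))/(1+89/2133) = 8843/10000 ≈ 0.884300
step 4 [4y] zero: DF = P = 8749/10000 ≈ 0.874900
step 5 [5y] swap r/1=754/22485: DF=(1 − 754/22485·(0.960600+0.928000+0.884300+0.874900))/(1+754/22485) = 2123/2500 ≈ 0.849200

1 1 4803/5000
2 2 116/125
3 3 8843/10000
4 4 8749/10000
5 5 2123/2500
DF(4y) is solved at step 4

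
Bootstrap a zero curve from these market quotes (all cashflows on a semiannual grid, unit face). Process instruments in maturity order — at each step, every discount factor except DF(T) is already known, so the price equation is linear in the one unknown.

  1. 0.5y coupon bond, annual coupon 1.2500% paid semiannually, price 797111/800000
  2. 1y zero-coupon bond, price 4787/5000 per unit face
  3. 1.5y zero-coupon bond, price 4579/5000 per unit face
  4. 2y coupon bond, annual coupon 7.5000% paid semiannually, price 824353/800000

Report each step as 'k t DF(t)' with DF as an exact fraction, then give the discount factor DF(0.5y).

step 1 [0.5y] bond c/2=1/160: DF=(797111/800000 − 1/160·(0))/(1+1/160) = 4951/5000 ≈ 0.990200
step 2 [1y] zero: DF = P = 4787/5000 ≈ 0.957400
step 3 [1.5y] zero: DF = P = 4579/5000 ≈ 0.915800
step 4 [2y] bond c/2=3/80: DF=(824353/800000 − 3/80·(0.990200+0.957400+0.915800))/(1+3/80) = 8897/10000 ≈ 0.889700

1 1/2 4951/5000
2 1 4787/5000
3 3/2 4579/5000
4 2 8897/10000
DF(0.5y) = 4951/5000 ≈ 0.990200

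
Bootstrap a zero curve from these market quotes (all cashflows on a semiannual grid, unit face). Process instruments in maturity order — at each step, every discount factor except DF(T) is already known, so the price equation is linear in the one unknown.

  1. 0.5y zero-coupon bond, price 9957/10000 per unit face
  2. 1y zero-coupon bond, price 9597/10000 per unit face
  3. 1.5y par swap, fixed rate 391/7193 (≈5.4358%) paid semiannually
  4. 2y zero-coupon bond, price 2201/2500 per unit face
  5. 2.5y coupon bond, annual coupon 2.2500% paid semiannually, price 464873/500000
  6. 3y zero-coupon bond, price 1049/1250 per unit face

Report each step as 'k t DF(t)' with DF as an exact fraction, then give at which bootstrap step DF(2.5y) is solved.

1 1/2 9957/10000
2 1 9597/10000
3 3/2 4609/5000
4 2 2201/2500
5 5/2 1097/1250
6 3 1049/1250
DF(2.5y) is solved at step 5

step 1 [0.5y] zero: DF = P = 9957/10000 ≈ 0.995700
step 2 [1y] zero: DF = P = 9597/10000 ≈ 0.959700
step 3 [1.5y] swap r/2=391/14386: DF=(1 − 391/14386·(0.995700+0.959700))/(1+391/14386) = 4609/5000 ≈ 0.921800
step 4 [2y] zero: DF = P = 2201/2500 ≈ 0.880400
step 5 [2.5y] bond c/2=9/800: DF=(464873/500000 − 9/800·(0.995700+0.959700+0.921800+0.880400))/(1+9/800) = 1097/1250 ≈ 0.877600
step 6 [3y] zero: DF = P = 1049/1250 ≈ 0.839200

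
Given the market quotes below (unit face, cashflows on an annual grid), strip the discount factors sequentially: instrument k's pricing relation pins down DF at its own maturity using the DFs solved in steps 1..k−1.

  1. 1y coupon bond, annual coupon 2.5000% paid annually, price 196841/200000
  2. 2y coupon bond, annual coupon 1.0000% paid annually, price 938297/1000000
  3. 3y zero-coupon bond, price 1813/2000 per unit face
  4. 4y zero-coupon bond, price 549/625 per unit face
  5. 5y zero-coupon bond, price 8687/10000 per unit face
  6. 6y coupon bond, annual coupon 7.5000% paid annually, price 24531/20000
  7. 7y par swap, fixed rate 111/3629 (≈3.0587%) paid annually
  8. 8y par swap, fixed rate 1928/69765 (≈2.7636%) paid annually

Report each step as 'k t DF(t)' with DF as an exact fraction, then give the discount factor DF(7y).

step 1 [1y] bond c/1=1/40: DF=(196841/200000 − 1/40·(0))/(1+1/40) = 4801/5000 ≈ 0.960200
step 2 [2y] bond c/1=1/100: DF=(938297/1000000 − 1/100·(0.960200))/(1+1/100) = 1839/2000 ≈ 0.919500
step 3 [3y] zero: DF = P = 1813/2000 ≈ 0.906500
step 4 [4y] zero: DF = P = 549/625 ≈ 0.878400
step 5 [5y] zero: DF = P = 8687/10000 ≈ 0.868700
step 6 [6y] bond c/1=3/40: DF=(24531/20000 − 3/40·(0.960200+0.919500+0.906500+0.878400+0.868700))/(1+3/40) = 8247/10000 ≈ 0.824700
step 7 [7y] swap r/1=111/3629: DF=(1 − 111/3629·(0.960200+0.919500+0.906500+0.878400+0.868700+0.824700))/(1+111/3629) = 8113/10000 ≈ 0.811300
step 8 [8y] swap r/1=1928/69765: DF=(1 − 1928/69765·(0.960200+0.919500+0.906500+0.878400+0.868700+0.824700+0.811300))/(1+1928/69765) = 1009/1250 ≈ 0.807200

1 1 4801/5000
2 2 1839/2000
3 3 1813/2000
4 4 549/625
5 5 8687/10000
6 6 8247/10000
7 7 8113/10000
8 8 1009/1250
DF(7y) = 8113/10000 ≈ 0.811300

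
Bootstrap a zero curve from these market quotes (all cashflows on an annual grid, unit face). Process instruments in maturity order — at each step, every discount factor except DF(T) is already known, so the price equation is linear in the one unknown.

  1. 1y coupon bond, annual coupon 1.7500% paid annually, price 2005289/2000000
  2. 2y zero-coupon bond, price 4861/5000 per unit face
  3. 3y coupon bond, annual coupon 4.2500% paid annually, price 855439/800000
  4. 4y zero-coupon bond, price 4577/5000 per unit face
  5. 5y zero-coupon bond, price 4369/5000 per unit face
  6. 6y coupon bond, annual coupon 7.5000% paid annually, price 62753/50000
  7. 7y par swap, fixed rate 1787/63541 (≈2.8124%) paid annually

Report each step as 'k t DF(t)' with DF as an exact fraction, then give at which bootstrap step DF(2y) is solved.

1 1 4927/5000
2 2 4861/5000
3 3 9459/10000
4 4 4577/5000
5 5 4369/5000
6 6 8401/10000
7 7 8213/10000
DF(2y) is solved at step 2

step 1 [1y] bond c/1=7/400: DF=(2005289/2000000 − 7/400·(0))/(1+7/400) = 4927/5000 ≈ 0.985400
step 2 [2y] zero: DF = P = 4861/5000 ≈ 0.972200
step 3 [3y] bond c/1=17/400: DF=(855439/800000 − 17/400·(0.985400+0.972200))/(1+17/400) = 9459/10000 ≈ 0.945900
step 4 [4y] zero: DF = P = 4577/5000 ≈ 0.915400
step 5 [5y] zero: DF = P = 4369/5000 ≈ 0.873800
step 6 [6y] bond c/1=3/40: DF=(62753/50000 − 3/40·(0.985400+0.972200+0.945900+0.915400+0.873800))/(1+3/40) = 8401/10000 ≈ 0.840100
step 7 [7y] swap r/1=1787/63541: DF=(1 − 1787/63541·(0.985400+0.972200+0.945900+0.915400+0.873800+0.840100))/(1+1787/63541) = 8213/10000 ≈ 0.821300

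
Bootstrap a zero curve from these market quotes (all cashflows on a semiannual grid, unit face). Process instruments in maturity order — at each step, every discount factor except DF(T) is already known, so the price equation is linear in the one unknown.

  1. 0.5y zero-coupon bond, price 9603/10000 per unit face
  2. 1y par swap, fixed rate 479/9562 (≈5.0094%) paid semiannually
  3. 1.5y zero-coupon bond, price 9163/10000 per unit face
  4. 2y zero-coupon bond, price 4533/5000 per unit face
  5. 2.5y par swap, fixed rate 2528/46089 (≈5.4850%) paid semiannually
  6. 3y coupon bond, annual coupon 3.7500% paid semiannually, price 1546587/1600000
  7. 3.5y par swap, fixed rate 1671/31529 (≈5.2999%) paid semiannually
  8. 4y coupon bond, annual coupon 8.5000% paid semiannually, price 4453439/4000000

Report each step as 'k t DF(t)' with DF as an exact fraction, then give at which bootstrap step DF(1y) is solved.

step 1 [0.5y] zero: DF = P = 9603/10000 ≈ 0.960300
step 2 [1y] swap r/2=479/19124: DF=(1 − 479/19124·(0.960300))/(1+479/19124) = 9521/10000 ≈ 0.952100
step 3 [1.5y] zero: DF = P = 9163/10000 ≈ 0.916300
step 4 [2y] zero: DF = P = 4533/5000 ≈ 0.906600
step 5 [2.5y] swap r/2=1264/46089: DF=(1 − 1264/46089·(0.960300+0.952100+0.916300+0.906600))/(1+1264/46089) = 546/625 ≈ 0.873600
step 6 [3y] bond c/2=3/160: DF=(1546587/1600000 − 3/160·(0.960300+0.952100+0.916300+0.906600+0.873600))/(1+3/160) = 108/125 ≈ 0.864000
step 7 [3.5y] swap r/2=1671/63058: DF=(1 − 1671/63058·(0.960300+0.952100+0.916300+0.906600+0.873600+0.864000))/(1+1671/63058) = 8329/10000 ≈ 0.832900
step 8 [4y] bond c/2=17/400: DF=(4453439/4000000 − 17/400·(0.960300+0.952100+0.916300+0.906600+0.873600+0.864000+0.832900))/(1+17/400) = 8109/10000 ≈ 0.810900

1 1/2 9603/10000
2 1 9521/10000
3 3/2 9163/10000
4 2 4533/5000
5 5/2 546/625
6 3 108/125
7 7/2 8329/10000
8 4 8109/10000
DF(1y) is solved at step 2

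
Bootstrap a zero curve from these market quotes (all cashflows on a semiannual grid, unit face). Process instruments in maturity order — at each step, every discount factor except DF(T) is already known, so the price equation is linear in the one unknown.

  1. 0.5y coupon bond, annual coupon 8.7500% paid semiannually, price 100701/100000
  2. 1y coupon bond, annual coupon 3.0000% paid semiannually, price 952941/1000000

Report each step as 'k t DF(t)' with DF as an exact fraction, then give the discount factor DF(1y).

1 1/2 603/625
2 1 4623/5000
DF(1y) = 4623/5000 ≈ 0.924600

step 1 [0.5y] bond c/2=7/160: DF=(100701/100000 − 7/160·(0))/(1+7/160) = 603/625 ≈ 0.964800
step 2 [1y] bond c/2=3/200: DF=(952941/1000000 − 3/200·(0.964800))/(1+3/200) = 4623/5000 ≈ 0.924600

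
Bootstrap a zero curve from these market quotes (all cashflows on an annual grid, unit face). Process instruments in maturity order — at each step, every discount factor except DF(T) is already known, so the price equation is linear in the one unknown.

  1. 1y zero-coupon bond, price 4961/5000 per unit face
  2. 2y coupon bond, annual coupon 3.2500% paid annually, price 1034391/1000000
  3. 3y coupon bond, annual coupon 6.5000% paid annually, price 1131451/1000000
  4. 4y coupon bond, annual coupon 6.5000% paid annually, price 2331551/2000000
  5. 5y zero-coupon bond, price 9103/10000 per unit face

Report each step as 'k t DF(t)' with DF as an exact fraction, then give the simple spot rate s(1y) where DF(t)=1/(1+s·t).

step 1 [1y] zero: DF = P = 4961/5000 ≈ 0.992200
step 2 [2y] bond c/1=13/400: DF=(1034391/1000000 − 13/400·(0.992200))/(1+13/400) = 4853/5000 ≈ 0.970600
step 3 [3y] bond c/1=13/200: DF=(1131451/1000000 − 13/200·(0.992200+0.970600))/(1+13/200) = 4713/5000 ≈ 0.942600
step 4 [4y] bond c/1=13/200: DF=(2331551/2000000 − 13/200·(0.992200+0.970600+0.942600))/(1+13/200) = 9173/10000 ≈ 0.917300
step 5 [5y] zero: DF = P = 9103/10000 ≈ 0.910300

1 1 4961/5000
2 2 4853/5000
3 3 4713/5000
4 4 9173/10000
5 5 9103/10000
s(1y) = (1/(4961/5000) − 1)/(1) = 39/4961 ≈ 0.7861%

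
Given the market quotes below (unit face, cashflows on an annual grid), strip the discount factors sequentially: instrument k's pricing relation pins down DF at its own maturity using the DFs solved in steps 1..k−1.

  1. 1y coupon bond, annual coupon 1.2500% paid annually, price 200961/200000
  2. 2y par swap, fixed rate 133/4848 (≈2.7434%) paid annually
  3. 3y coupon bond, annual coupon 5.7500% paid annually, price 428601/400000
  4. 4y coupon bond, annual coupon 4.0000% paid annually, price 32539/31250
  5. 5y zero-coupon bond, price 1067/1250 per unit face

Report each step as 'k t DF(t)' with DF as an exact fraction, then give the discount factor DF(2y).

step 1 [1y] bond c/1=1/80: DF=(200961/200000 − 1/80·(0))/(1+1/80) = 2481/2500 ≈ 0.992400
step 2 [2y] swap r/1=133/4848: DF=(1 − 133/4848·(0.992400))/(1+133/4848) = 2367/2500 ≈ 0.946800
step 3 [3y] bond c/1=23/400: DF=(428601/400000 − 23/400·(0.992400+0.946800))/(1+23/400) = 4539/5000 ≈ 0.907800
step 4 [4y] bond c/1=1/25: DF=(32539/31250 − 1/25·(0.992400+0.946800+0.907800))/(1+1/25) = 8917/10000 ≈ 0.891700
step 5 [5y] zero: DF = P = 1067/1250 ≈ 0.853600

1 1 2481/2500
2 2 2367/2500
3 3 4539/5000
4 4 8917/10000
5 5 1067/1250
DF(2y) = 2367/2500 ≈ 0.946800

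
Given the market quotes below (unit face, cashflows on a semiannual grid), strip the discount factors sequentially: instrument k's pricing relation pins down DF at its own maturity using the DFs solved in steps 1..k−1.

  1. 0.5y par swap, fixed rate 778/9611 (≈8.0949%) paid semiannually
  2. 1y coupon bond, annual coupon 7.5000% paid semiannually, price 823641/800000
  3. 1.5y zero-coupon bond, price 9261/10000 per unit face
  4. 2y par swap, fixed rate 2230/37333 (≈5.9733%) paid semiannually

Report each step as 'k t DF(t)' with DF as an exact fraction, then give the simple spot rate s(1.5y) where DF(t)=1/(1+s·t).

1 1/2 9611/10000
2 1 1197/1250
3 3/2 9261/10000
4 2 1777/2000
s(1.5y) = (1/(9261/10000) − 1)/(3/2) = 1478/27783 ≈ 5.3198%

step 1 [0.5y] swap r/2=389/9611: DF=(1 − 389/9611·(0))/(1+389/9611) = 9611/10000 ≈ 0.961100
step 2 [1y] bond c/2=3/80: DF=(823641/800000 − 3/80·(0.961100))/(1+3/80) = 1197/1250 ≈ 0.957600
step 3 [1.5y] zero: DF = P = 9261/10000 ≈ 0.926100
step 4 [2y] swap r/2=1115/37333: DF=(1 − 1115/37333·(0.961100+0.957600+0.926100))/(1+1115/37333) = 1777/2000 ≈ 0.888500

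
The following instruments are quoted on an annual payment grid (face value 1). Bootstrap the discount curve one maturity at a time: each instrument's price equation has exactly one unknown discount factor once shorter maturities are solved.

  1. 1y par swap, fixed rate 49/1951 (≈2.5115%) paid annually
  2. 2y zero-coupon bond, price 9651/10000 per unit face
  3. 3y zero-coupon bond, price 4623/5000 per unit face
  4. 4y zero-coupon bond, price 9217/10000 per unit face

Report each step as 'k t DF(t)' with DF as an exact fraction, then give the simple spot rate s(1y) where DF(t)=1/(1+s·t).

1 1 1951/2000
2 2 9651/10000
3 3 4623/5000
4 4 9217/10000
s(1y) = (1/(1951/2000) − 1)/(1) = 49/1951 ≈ 2.5115%

step 1 [1y] swap r/1=49/1951: DF=(1 − 49/1951·(0))/(1+49/1951) = 1951/2000 ≈ 0.975500
step 2 [2y] zero: DF = P = 9651/10000 ≈ 0.965100
step 3 [3y] zero: DF = P = 4623/5000 ≈ 0.924600
step 4 [4y] zero: DF = P = 9217/10000 ≈ 0.921700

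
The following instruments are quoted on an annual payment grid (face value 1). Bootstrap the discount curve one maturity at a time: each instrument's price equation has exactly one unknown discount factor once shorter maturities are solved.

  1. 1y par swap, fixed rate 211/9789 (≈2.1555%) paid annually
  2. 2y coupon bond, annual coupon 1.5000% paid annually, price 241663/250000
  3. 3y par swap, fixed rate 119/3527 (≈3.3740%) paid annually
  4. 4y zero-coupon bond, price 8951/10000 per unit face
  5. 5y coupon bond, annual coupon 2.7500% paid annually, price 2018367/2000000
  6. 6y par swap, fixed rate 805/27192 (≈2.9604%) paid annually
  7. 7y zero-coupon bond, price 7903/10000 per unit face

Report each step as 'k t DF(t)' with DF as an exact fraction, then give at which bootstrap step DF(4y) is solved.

step 1 [1y] swap r/1=211/9789: DF=(1 − 211/9789·(0))/(1+211/9789) = 9789/10000 ≈ 0.978900
step 2 [2y] bond c/1=3/200: DF=(241663/250000 − 3/200·(0.978900))/(1+3/200) = 9379/10000 ≈ 0.937900
step 3 [3y] swap r/1=119/3527: DF=(1 − 119/3527·(0.978900+0.937900))/(1+119/3527) = 1131/1250 ≈ 0.904800
step 4 [4y] zero: DF = P = 8951/10000 ≈ 0.895100
step 5 [5y] bond c/1=11/400: DF=(2018367/2000000 − 11/400·(0.978900+0.937900+0.904800+0.895100))/(1+11/400) = 8827/10000 ≈ 0.882700
step 6 [6y] swap r/1=805/27192: DF=(1 − 805/27192·(0.978900+0.937900+0.904800+0.895100+0.882700))/(1+805/27192) = 839/1000 ≈ 0.839000
step 7 [7y] zero: DF = P = 7903/10000 ≈ 0.790300

1 1 9789/10000
2 2 9379/10000
3 3 1131/1250
4 4 8951/10000
5 5 8827/10000
6 6 839/1000
7 7 7903/10000
DF(4y) is solved at step 4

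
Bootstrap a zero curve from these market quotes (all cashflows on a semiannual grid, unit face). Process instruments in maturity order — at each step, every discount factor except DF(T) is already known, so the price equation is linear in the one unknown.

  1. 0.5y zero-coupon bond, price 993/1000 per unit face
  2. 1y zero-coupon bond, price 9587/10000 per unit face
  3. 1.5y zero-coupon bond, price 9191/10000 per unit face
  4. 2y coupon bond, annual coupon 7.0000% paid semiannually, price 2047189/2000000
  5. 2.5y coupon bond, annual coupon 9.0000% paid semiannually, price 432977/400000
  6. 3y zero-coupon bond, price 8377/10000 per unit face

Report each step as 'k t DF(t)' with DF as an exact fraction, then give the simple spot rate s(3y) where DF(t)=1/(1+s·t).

1 1/2 993/1000
2 1 9587/10000
3 3/2 9191/10000
4 2 8919/10000
5 5/2 4369/5000
6 3 8377/10000
s(3y) = (1/(8377/10000) − 1)/(3) = 541/8377 ≈ 6.4582%

step 1 [0.5y] zero: DF = P = 993/1000 ≈ 0.993000
step 2 [1y] zero: DF = P = 9587/10000 ≈ 0.958700
step 3 [1.5y] zero: DF = P = 9191/10000 ≈ 0.919100
step 4 [2y] bond c/2=7/200: DF=(2047189/2000000 − 7/200·(0.993000+0.958700+0.919100))/(1+7/200) = 8919/10000 ≈ 0.891900
step 5 [2.5y] bond c/2=9/200: DF=(432977/400000 − 9/200·(0.993000+0.958700+0.919100+0.891900))/(1+9/200) = 4369/5000 ≈ 0.873800
step 6 [3y] zero: DF = P = 8377/10000 ≈ 0.837700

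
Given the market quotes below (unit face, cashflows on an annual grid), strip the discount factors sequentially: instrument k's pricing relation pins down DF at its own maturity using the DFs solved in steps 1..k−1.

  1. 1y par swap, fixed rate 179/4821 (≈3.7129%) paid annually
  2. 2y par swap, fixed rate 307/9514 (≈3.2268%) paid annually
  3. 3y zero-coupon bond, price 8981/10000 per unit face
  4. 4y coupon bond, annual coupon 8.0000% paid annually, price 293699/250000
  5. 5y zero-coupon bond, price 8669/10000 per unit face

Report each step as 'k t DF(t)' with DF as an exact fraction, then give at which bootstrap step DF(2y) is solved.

step 1 [1y] swap r/1=179/4821: DF=(1 − 179/4821·(0))/(1+179/4821) = 4821/5000 ≈ 0.964200
step 2 [2y] swap r/1=307/9514: DF=(1 − 307/9514·(0.964200))/(1+307/9514) = 4693/5000 ≈ 0.938600
step 3 [3y] zero: DF = P = 8981/10000 ≈ 0.898100
step 4 [4y] bond c/1=2/25: DF=(293699/250000 − 2/25·(0.964200+0.938600+0.898100))/(1+2/25) = 8803/10000 ≈ 0.880300
step 5 [5y] zero: DF = P = 8669/10000 ≈ 0.866900

1 1 4821/5000
2 2 4693/5000
3 3 8981/10000
4 4 8803/10000
5 5 8669/10000
DF(2y) is solved at step 2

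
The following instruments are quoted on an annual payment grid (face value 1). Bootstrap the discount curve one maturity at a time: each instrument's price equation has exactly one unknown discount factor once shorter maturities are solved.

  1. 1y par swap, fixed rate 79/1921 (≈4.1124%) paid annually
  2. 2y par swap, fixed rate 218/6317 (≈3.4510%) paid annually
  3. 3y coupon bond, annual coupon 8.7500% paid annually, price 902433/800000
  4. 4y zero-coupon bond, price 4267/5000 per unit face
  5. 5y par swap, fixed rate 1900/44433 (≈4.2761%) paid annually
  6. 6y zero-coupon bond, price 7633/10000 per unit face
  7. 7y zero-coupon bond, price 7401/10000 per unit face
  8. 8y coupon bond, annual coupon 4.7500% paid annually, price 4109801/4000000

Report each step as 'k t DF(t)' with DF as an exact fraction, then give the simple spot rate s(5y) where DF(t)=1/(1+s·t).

step 1 [1y] swap r/1=79/1921: DF=(1 − 79/1921·(0))/(1+79/1921) = 1921/2000 ≈ 0.960500
step 2 [2y] swap r/1=218/6317: DF=(1 − 218/6317·(0.960500))/(1+218/6317) = 4673/5000 ≈ 0.934600
step 3 [3y] bond c/1=7/80: DF=(902433/800000 − 7/80·(0.960500+0.934600))/(1+7/80) = 553/625 ≈ 0.884800
step 4 [4y] zero: DF = P = 4267/5000 ≈ 0.853400
step 5 [5y] swap r/1=1900/44433: DF=(1 − 1900/44433·(0.960500+0.934600+0.884800+0.853400))/(1+1900/44433) = 81/100 ≈ 0.810000
step 6 [6y] zero: DF = P = 7633/10000 ≈ 0.763300
step 7 [7y] zero: DF = P = 7401/10000 ≈ 0.740100
step 8 [8y] bond c/1=19/400: DF=(4109801/4000000 − 19/400·(0.960500+0.934600+0.884800+0.853400+0.810000+0.763300+0.740100))/(1+19/400) = 889/1250 ≈ 0.711200

1 1 1921/2000
2 2 4673/5000
3 3 553/625
4 4 4267/5000
5 5 81/100
6 6 7633/10000
7 7 7401/10000
8 8 889/1250
s(5y) = (1/(81/100) − 1)/(5) = 19/405 ≈ 4.6914%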